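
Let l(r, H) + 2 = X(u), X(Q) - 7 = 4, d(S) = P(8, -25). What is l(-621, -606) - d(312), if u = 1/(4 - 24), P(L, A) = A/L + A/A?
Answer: 89/8 ≈ 11.125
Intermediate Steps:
P(L, A) = 1 + A/L (P(L, A) = A/L + 1 = 1 + A/L)
u = -1/20 (u = 1/(-20) = -1/20 ≈ -0.050000)
d(S) = -17/8 (d(S) = (-25 + 8)/8 = (⅛)*(-17) = -17/8)
X(Q) = 11 (X(Q) = 7 + 4 = 11)
l(r, H) = 9 (l(r, H) = -2 + 11 = 9)
l(-621, -606) - d(312) = 9 - 1*(-17/8) = 9 + 17/8 = 89/8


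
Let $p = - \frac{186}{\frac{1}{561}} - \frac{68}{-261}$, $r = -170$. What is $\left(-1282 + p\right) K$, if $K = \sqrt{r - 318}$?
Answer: $- \frac{55137680 i \sqrt{122}}{261} \approx - 2.3334 \cdot 10^{6} i$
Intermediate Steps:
$p = - \frac{27234238}{261}$ ($p = - 186 \frac{1}{\frac{1}{561}} - - \frac{68}{261} = \left(-186\right) 561 + \frac{68}{261} = -104346 + \frac{68}{261} = - \frac{27234238}{261} \approx -1.0435 \cdot 10^{5}$)
$K = 2 i \sqrt{122}$ ($K = \sqrt{-170 - 318} = \sqrt{-488} = 2 i \sqrt{122} \approx 22.091 i$)
$\left(-1282 + p\right) K = \left(-1282 - \frac{27234238}{261}\right) 2 i \sqrt{122} = - \frac{27568840 \cdot 2 i \sqrt{122}}{261} = - \frac{55137680 i \sqrt{122}}{261}$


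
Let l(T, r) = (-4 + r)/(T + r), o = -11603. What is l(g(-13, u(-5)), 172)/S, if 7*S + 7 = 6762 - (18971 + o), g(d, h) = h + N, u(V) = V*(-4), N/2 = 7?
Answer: -588/63139 ≈ -0.0093128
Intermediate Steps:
N = 14 (N = 2*7 = 14)
u(V) = -4*V
g(d, h) = 14 + h (g(d, h) = h + 14 = 14 + h)
l(T, r) = (-4 + r)/(T + r)
S = -613/7 (S = -1 + (6762 - (18971 - 11603))/7 = -1 + (6762 - 1*7368)/7 = -1 + (6762 - 7368)/7 = -1 + (⅐)*(-606) = -1 - 606/7 = -613/7 ≈ -87.571)
l(g(-13, u(-5)), 172)/S = ((-4 + 172)/((14 - 4*(-5)) + 172))/(-613/7) = (168/((14 + 20) + 172))*(-7/613) = (168/(34 + 172))*(-7/613) = (168/206)*(-7/613) = ((1/206)*168)*(-7/613) = (84/103)*(-7/613) = -588/63139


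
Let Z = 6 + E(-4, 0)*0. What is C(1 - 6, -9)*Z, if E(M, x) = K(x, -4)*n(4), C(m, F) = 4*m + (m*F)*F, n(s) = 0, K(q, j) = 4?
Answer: -2550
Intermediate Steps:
C(m, F) = 4*m + m*F² (C(m, F) = 4*m + (F*m)*F = 4*m + m*F²)
E(M, x) = 0 (E(M, x) = 4*0 = 0)
Z = 6 (Z = 6 + 0*0 = 6 + 0 = 6)
C(1 - 6, -9)*Z = ((1 - 6)*(4 + (-9)²))*6 = -5*(4 + 81)*6 = -5*85*6 = -425*6 = -2550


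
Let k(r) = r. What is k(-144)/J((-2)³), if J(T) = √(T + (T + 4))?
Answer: 24*I*√3 ≈ 41.569*I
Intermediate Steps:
J(T) = √(4 + 2*T) (J(T) = √(T + (4 + T)) = √(4 + 2*T))
k(-144)/J((-2)³) = -144/√(4 + 2*(-2)³) = -144/√(4 + 2*(-8)) = -144/√(4 - 16) = -144*(-I*√3/6) = -(-24)*I*√3 = 24*I*√3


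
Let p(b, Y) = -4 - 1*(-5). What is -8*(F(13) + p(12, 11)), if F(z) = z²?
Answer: -1360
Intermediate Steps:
p(b, Y) = 1 (p(b, Y) = -4 + 5 = 1)
-8*(F(13) + p(12, 11)) = -8*(13² + 1) = -8*(169 + 1) = -8*170 = -1360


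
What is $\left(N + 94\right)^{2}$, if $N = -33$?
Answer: $3721$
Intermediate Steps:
$\left(N + 94\right)^{2} = \left(-33 + 94\right)^{2} = 61^{2} = 3721$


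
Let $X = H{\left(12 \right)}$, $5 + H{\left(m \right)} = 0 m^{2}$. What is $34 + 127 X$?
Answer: $-601$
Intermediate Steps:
$H{\left(m \right)} = -5$ ($H{\left(m \right)} = -5 + 0 m^{2} = -5 + 0 = -5$)
$X = -5$
$34 + 127 X = 34 + 127 \left(-5\right) = 34 - 635 = -601$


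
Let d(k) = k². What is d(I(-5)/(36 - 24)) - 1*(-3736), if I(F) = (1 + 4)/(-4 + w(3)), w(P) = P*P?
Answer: 537985/144 ≈ 3736.0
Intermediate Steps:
w(P) = P²
I(F) = 1 (I(F) = (1 + 4)/(-4 + 3²) = 5/(-4 + 9) = 5/5 = 5*(⅕) = 1)
d(I(-5)/(36 - 24)) - 1*(-3736) = (1/(36 - 24))² - 1*(-3736) = (1/12)² + 3736 = 1/144 + 3736 = 537985/144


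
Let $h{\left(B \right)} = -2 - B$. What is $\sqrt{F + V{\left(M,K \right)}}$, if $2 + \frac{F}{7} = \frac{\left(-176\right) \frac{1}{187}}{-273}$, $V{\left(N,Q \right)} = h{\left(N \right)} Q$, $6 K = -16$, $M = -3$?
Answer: $\frac{i \sqrt{812838}}{221} \approx 4.0795 i$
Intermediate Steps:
$K = - \frac{8}{3}$ ($K = \frac{1}{6} \left(-16\right) = - \frac{8}{3} \approx -2.6667$)
$V{\left(N,Q \right)} = Q \left(-2 - N\right)$ ($V{\left(N,Q \right)} = \left(-2 - N\right) Q = Q \left(-2 - N\right)$)
$F = - \frac{9266}{663}$ ($F = -14 + 7 \frac{\left(-176\right) \frac{1}{187}}{-273} = -14 + 7 \left(-176\right) \frac{1}{187} \left(- \frac{1}{273}\right) = -14 + 7 \left(\left(- \frac{16}{17}\right) \left(- \frac{1}{273}\right)\right) = -14 + 7 \cdot \frac{16}{4641} = -14 + \frac{16}{663} = - \frac{9266}{663} \approx -13.976$)
$\sqrt{F + V{\left(M,K \right)}} = \sqrt{- \frac{9266}{663} - - \frac{8 \left(2 - 3\right)}{3}} = \sqrt{- \frac{9266}{663} - \left(- \frac{8}{3}\right) \left(-1\right)} = \sqrt{- \frac{9266}{663} - \frac{8}{3}} = \sqrt{- \frac{3678}{221}} = \frac{i \sqrt{812838}}{221}$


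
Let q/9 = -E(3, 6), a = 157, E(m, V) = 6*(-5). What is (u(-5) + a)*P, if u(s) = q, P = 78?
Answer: 33306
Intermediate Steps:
E(m, V) = -30
q = 270 (q = 9*(-1*(-30)) = 9*30 = 270)
u(s) = 270
(u(-5) + a)*P = (270 + 157)*78 = 427*78 = 33306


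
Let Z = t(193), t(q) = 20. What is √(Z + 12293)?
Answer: √12313 ≈ 110.96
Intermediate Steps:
Z = 20
√(Z + 12293) = √(20 + 12293) = √12313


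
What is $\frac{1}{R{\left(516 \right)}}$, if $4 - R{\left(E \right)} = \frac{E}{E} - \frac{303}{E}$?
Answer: $\frac{172}{617} \approx 0.27877$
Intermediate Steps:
$R{\left(E \right)} = 3 + \frac{303}{E}$ ($R{\left(E \right)} = 4 - \left(\frac{E}{E} - \frac{303}{E}\right) = 4 - \left(1 - \frac{303}{E}\right) = 3 + \frac{303}{E}$)
$\frac{1}{R{\left(516 \right)}} = \frac{1}{3 + \frac{303}{516}} = \frac{1}{3 + 303 \cdot \frac{1}{516}} = \frac{1}{3 + \frac{101}{172}} = \frac{1}{\frac{617}{172}} = \frac{172}{617}$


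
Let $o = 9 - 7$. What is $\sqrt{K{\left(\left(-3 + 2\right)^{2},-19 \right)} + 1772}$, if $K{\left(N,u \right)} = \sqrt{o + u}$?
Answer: $\sqrt{1772 + i \sqrt{17}} \approx 42.095 + 0.049 i$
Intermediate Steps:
$o = 2$ ($o = 9 - 7 = 2$)
$K{\left(N,u \right)} = \sqrt{2 + u}$
$\sqrt{K{\left(\left(-3 + 2\right)^{2},-19 \right)} + 1772} = \sqrt{\sqrt{2 - 19} + 1772} = \sqrt{\sqrt{-17} + 1772} = \sqrt{i \sqrt{17} + 1772} = \sqrt{1772 + i \sqrt{17}}$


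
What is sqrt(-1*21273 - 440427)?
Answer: 90*I*sqrt(57) ≈ 679.49*I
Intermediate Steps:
sqrt(-1*21273 - 440427) = sqrt(-21273 - 440427) = sqrt(-461700) = 90*I*sqrt(57)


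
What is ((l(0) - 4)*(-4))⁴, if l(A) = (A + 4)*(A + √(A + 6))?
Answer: 4784128 - 1835008*√6 ≈ 2.8929e+5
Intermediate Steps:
l(A) = (4 + A)*(A + √(6 + A))
((l(0) - 4)*(-4))⁴ = (((0² + 4*0 + 4*√(6 + 0) + 0*√(6 + 0)) - 4)*(-4))⁴ = (((0 + 0 + 4*√6 + 0*√6) - 4)*(-4))⁴ = (((0 + 0 + 4*√6 + 0) - 4)*(-4))⁴ = ((4*√6 - 4)*(-4))⁴ = ((-4 + 4*√6)*(-4))⁴ = (16 - 16*√6)⁴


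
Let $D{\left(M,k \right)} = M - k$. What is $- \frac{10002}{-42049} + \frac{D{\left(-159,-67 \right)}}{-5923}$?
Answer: $\frac{63110354}{249056227} \approx 0.2534$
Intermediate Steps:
$- \frac{10002}{-42049} + \frac{D{\left(-159,-67 \right)}}{-5923} = - \frac{10002}{-42049} + \frac{-159 - -67}{-5923} = \left(-10002\right) \left(- \frac{1}{42049}\right) + \left(-159 + 67\right) \left(- \frac{1}{5923}\right) = \frac{10002}{42049} - - \frac{92}{5923} = \frac{10002}{42049} + \frac{92}{5923} = \frac{63110354}{249056227}$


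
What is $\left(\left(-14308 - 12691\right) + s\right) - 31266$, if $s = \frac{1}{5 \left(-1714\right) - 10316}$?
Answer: $- \frac{1100392791}{18886} \approx -58265.0$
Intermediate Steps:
$s = - \frac{1}{18886}$ ($s = \frac{1}{-8570 - 10316} = \frac{1}{-18886} = - \frac{1}{18886} \approx -5.2949 \cdot 10^{-5}$)
$\left(\left(-14308 - 12691\right) + s\right) - 31266 = \left(\left(-14308 - 12691\right) - \frac{1}{18886}\right) - 31266 = \left(-26999 - \frac{1}{18886}\right) - 31266 = - \frac{509903115}{18886} - 31266 = - \frac{1100392791}{18886}$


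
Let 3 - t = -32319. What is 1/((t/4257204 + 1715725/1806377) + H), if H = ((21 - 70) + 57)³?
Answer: 1281685898318/657450276113865 ≈ 0.0019495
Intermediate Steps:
t = 32322 (t = 3 - 1*(-32319) = 3 + 32319 = 32322)
H = 512 (H = (-49 + 57)³ = 8³ = 512)
1/((t/4257204 + 1715725/1806377) + H) = 1/((32322/4257204 + 1715725/1806377) + 512) = 1/((32322*(1/4257204) + 1715725*(1/1806377)) + 512) = 1/((5387/709534 + 1715725/1806377) + 512) = 1/(1227096175049/1281685898318 + 512) = 1/(657450276113865/1281685898318) = 1281685898318/657450276113865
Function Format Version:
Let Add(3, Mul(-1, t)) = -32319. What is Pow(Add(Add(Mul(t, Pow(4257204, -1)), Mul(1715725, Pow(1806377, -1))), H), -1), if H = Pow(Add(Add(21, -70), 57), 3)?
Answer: Rational(1281685898318, 657450276113865) ≈ 0.0019495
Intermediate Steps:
t = 32322 (t = Add(3, Mul(-1, -32319)) = Add(3, 32319) = 32322)
H = 512 (H = Pow(Add(-49, 57), 3) = Pow(8, 3) = 512)
Pow(Add(Add(Mul(t, Pow(4257204, -1)), Mul(1715725, Pow(1806377, -1))), H), -1) = Pow(Add(Add(Mul(32322, Pow(4257204, -1)), Mul(1715725, Pow(1806377, -1))), 512), -1) = Pow(Add(Add(Mul(32322, Rational(1, 4257204)), Mul(1715725, Rational(1, 1806377))), 512), -1) = Pow(Add(Add(Rational(5387, 709534), Rational(1715725, 1806377)), 512), -1) = Pow(Add(Rational(1227096175049, 1281685898318), 512), -1) = Pow(Rational(657450276113865, 1281685898318), -1) = Rational(1281685898318, 657450276113865)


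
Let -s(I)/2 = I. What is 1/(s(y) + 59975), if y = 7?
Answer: 1/59961 ≈ 1.6678e-5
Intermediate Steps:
s(I) = -2*I
1/(s(y) + 59975) = 1/(-2*7 + 59975) = 1/(-14 + 59975) = 1/59961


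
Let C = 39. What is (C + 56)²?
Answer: 9025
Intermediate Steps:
(C + 56)² = (39 + 56)² = 95² = 9025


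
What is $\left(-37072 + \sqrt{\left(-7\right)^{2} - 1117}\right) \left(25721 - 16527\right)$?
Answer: $-340839968 + 18388 i \sqrt{267} \approx -3.4084 \cdot 10^{8} + 3.0046 \cdot 10^{5} i$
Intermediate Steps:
$\left(-37072 + \sqrt{\left(-7\right)^{2} - 1117}\right) \left(25721 - 16527\right) = \left(-37072 + \sqrt{49 - 1117}\right) 9194 = \left(-37072 + \sqrt{-1068}\right) 9194 = \left(-37072 + 2 i \sqrt{267}\right) 9194 = -340839968 + 18388 i \sqrt{267}$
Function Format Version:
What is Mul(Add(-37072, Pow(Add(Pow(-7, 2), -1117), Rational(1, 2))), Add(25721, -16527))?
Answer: Add(-340839968, Mul(18388, I, Pow(267, Rational(1, 2)))) ≈ Add(-3.4084e+8, Mul(3.0046e+5, I))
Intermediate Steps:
Mul(Add(-37072, Pow(Add(Pow(-7, 2), -1117), Rational(1, 2))), Add(25721, -16527)) = Mul(Add(-37072, Pow(Add(49, -1117), Rational(1, 2))), 9194) = Mul(Add(-37072, Pow(-1068, Rational(1, 2))), 9194) = Mul(Add(-37072, Mul(2, I, Pow(267, Rational(1, 2)))), 9194) = Add(-340839968, Mul(18388, I, Pow(267, Rational(1, 2))))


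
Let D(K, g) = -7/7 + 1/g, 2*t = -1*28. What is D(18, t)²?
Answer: 225/196 ≈ 1.1480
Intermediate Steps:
t = -14 (t = (-1*28)/2 = (½)*(-28) = -14)
D(K, g) = -1 + 1/g (D(K, g) = -7*⅐ + 1/g = -1 + 1/g)
D(18, t)² = ((1 - 1*(-14))/(-14))² = (-(1 + 14)/14)² = (-1/14*15)² = (-15/14)² = 225/196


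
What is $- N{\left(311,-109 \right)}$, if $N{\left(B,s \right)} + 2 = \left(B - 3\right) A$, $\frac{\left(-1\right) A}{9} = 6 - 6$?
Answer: $2$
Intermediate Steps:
$A = 0$ ($A = - 9 \left(6 - 6\right) = \left(-9\right) 0 = 0$)
$N{\left(B,s \right)} = -2$ ($N{\left(B,s \right)} = -2 + \left(B - 3\right) 0 = -2 + \left(-3 + B\right) 0 = -2 + 0 = -2$)
$- N{\left(311,-109 \right)} = \left(-1\right) \left(-2\right) = 2$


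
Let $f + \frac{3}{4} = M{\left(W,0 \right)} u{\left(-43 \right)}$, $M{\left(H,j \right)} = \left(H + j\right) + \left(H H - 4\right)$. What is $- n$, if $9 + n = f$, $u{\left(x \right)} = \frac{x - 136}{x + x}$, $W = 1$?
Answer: $\frac{2393}{172} \approx 13.913$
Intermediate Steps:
$M{\left(H,j \right)} = -4 + H + j + H^{2}$ ($M{\left(H,j \right)} = \left(H + j\right) + \left(H^{2} - 4\right) = \left(H + j\right) + \left(-4 + H^{2}\right) = -4 + H + j + H^{2}$)
$u{\left(x \right)} = \frac{-136 + x}{2 x}$
$f = - \frac{845}{172}$ ($f = - \frac{3}{4} + \left(-4 + 1 + 0 + 1^{2}\right) \frac{-136 - 43}{2 \left(-43\right)} = - \frac{3}{4} + \left(-4 + 1 + 0 + 1\right) \frac{1}{2} \left(- \frac{1}{43}\right) \left(-179\right) = - \frac{3}{4} - \frac{179}{43} = - \frac{845}{172} \approx -4.9128$)
$n = - \frac{2393}{172}$ ($n = -9 - \frac{845}{172} = - \frac{2393}{172} \approx -13.913$)
$- n = \left(-1\right) \left(- \frac{2393}{172}\right) = \frac{2393}{172}$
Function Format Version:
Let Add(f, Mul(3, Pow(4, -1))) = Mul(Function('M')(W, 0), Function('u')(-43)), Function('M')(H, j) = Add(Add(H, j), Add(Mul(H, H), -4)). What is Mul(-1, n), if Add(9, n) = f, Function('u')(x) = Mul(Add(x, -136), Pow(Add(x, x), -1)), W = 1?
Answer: Rational(2393, 172) ≈ 13.913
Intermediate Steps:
Function('M')(H, j) = Add(-4, H, j, Pow(H, 2)) (Function('M')(H, j) = Add(Add(H, j), Add(Pow(H, 2), -4)) = Add(Add(H, j), Add(-4, Pow(H, 2))) = Add(-4, H, j, Pow(H, 2)))
Function('u')(x) = Mul(Rational(1, 2), Pow(x, -1), Add(-136, x)) (Function('u')(x) = Mul(Add(-136, x), Pow(Mul(2, x), -1)) = Mul(Add(-136, x), Mul(Rational(1, 2), Pow(x, -1))) = Mul(Rational(1, 2), Pow(x, -1), Add(-136, x)))
f = Rational(-845, 172) (f = Add(Rational(-3, 4), Mul(Add(-4, 1, 0, Pow(1, 2)), Mul(Rational(1, 2), Pow(-43, -1), Add(-136, -43)))) = Add(Rational(-3, 4), Mul(Add(-4, 1, 0, 1), Mul(Rational(1, 2), Rational(-1, 43), -179))) = Add(Rational(-3, 4), Mul(-2, Rational(179, 86))) = Add(Rational(-3, 4), Rational(-179, 43)) = Rational(-845, 172) ≈ -4.9128)
n = Rational(-2393, 172) (n = Add(-9, Rational(-845, 172)) = Rational(-2393, 172) ≈ -13.913)
Mul(-1, n) = Mul(-1, Rational(-2393, 172)) = Rational(2393, 172)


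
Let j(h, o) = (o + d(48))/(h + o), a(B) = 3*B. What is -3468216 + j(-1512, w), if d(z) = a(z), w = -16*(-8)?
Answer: -600001402/173 ≈ -3.4682e+6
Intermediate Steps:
w = 128
d(z) = 3*z
j(h, o) = (144 + o)/(h + o) (j(h, o) = (o + 3*48)/(h + o) = (o + 144)/(h + o) = (144 + o)/(h + o))
-3468216 + j(-1512, w) = -3468216 + (144 + 128)/(-1512 + 128) = -3468216 + 272/(-1384) = -3468216 - 1/1384*272 = -3468216 - 34/173 = -600001402/173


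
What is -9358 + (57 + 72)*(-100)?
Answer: -22258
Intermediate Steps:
-9358 + (57 + 72)*(-100) = -9358 + 129*(-100) = -9358 - 12900 = -22258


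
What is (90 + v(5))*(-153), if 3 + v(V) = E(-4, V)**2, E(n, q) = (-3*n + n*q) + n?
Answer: -35343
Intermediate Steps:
E(n, q) = -2*n + n*q
v(V) = -3 + (8 - 4*V)**2 (v(V) = -3 + (-4*(-2 + V))**2 = -3 + (8 - 4*V)**2)
(90 + v(5))*(-153) = (90 + (-3 + 16*(2 - 1*5)**2))*(-153) = (90 + (-3 + 16*(2 - 5)**2))*(-153) = (90 + (-3 + 16*(-3)**2))*(-153) = (90 + (-3 + 16*9))*(-153) = (90 + (-3 + 144))*(-153) = (90 + 141)*(-153) = 231*(-153) = -35343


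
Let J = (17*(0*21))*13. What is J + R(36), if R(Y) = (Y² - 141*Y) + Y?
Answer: -3744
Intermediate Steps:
R(Y) = Y² - 140*Y
J = 0 (J = (17*0)*13 = 0*13 = 0)
J + R(36) = 0 + 36*(-140 + 36) = 0 + 36*(-104) = 0 - 3744 = -3744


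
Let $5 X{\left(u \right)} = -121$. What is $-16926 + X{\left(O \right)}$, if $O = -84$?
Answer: $- \frac{84751}{5} \approx -16950.0$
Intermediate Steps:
$X{\left(u \right)} = - \frac{121}{5}$ ($X{\left(u \right)} = \frac{1}{5} \left(-121\right) = - \frac{121}{5}$)
$-16926 + X{\left(O \right)} = -16926 - \frac{121}{5} = - \frac{84751}{5}$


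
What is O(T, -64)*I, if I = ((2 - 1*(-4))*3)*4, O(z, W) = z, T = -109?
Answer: -7848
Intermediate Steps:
I = 72 (I = ((2 + 4)*3)*4 = (6*3)*4 = 18*4 = 72)
O(T, -64)*I = -109*72 = -7848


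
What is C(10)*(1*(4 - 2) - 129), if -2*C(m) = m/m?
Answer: 127/2 ≈ 63.500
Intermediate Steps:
C(m) = -½ (C(m) = -m/(2*m) = -½*1 = -½)
C(10)*(1*(4 - 2) - 129) = -(1*(4 - 2) - 129)/2 = -(1*2 - 129)/2 = -(2 - 129)/2 = -½*(-127) = 127/2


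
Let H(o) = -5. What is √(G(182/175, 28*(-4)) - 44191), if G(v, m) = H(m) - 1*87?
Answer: I*√44283 ≈ 210.44*I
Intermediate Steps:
G(v, m) = -92 (G(v, m) = -5 - 1*87 = -5 - 87 = -92)
√(G(182/175, 28*(-4)) - 44191) = √(-92 - 44191) = √(-44283) = I*√44283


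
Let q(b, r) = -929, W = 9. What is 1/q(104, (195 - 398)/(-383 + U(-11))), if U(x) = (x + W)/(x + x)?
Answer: -1/929 ≈ -0.0010764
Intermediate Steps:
U(x) = (9 + x)/(2*x) (U(x) = (x + 9)/(x + x) = (9 + x)/((2*x)) = (9 + x)*(1/(2*x)) = (9 + x)/(2*x))
1/q(104, (195 - 398)/(-383 + U(-11))) = 1/(-929) = -1/929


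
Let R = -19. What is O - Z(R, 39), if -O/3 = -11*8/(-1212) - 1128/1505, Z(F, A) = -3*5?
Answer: 2588749/152005 ≈ 17.031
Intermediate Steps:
Z(F, A) = -15
O = 308674/152005 (O = -3*(-11*8/(-1212) - 1128/1505) = -3*(-88*(-1/1212) - 1128*1/1505) = -3*(22/303 - 1128/1505) = -3*(-308674/456015) = 308674/152005 ≈ 2.0307)
O - Z(R, 39) = 308674/152005 - 1*(-15) = 308674/152005 + 15 = 2588749/152005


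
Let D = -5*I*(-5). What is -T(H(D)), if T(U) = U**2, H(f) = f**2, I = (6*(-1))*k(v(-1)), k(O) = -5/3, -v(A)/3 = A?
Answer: -3906250000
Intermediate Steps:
v(A) = -3*A
k(O) = -5/3 (k(O) = -5*1/3 = -5/3)
I = 10 (I = (6*(-1))*(-5/3) = -6*(-5/3) = 10)
D = 250 (D = -5*10*(-5) = -50*(-5) = 250)
-T(H(D)) = -(250**2)**2 = -1*62500**2 = -1*3906250000 = -3906250000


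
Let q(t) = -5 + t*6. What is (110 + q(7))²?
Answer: 21609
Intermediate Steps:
q(t) = -5 + 6*t
(110 + q(7))² = (110 + (-5 + 6*7))² = (110 + (-5 + 42))² = (110 + 37)² = 147² = 21609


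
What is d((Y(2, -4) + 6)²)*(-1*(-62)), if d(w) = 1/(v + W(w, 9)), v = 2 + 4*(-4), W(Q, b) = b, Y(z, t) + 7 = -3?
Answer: -62/5 ≈ -12.400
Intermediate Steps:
Y(z, t) = -10 (Y(z, t) = -7 - 3 = -10)
v = -14 (v = 2 - 16 = -14)
d(w) = -⅕ (d(w) = 1/(-14 + 9) = 1/(-5) = -⅕)
d((Y(2, -4) + 6)²)*(-1*(-62)) = -(-1)*(-62)/5 = -⅕*62 = -62/5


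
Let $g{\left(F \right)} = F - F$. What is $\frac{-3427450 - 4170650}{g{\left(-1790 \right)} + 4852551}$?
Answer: $- \frac{2532700}{1617517} \approx -1.5658$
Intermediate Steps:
$g{\left(F \right)} = 0$
$\frac{-3427450 - 4170650}{g{\left(-1790 \right)} + 4852551} = \frac{-3427450 - 4170650}{0 + 4852551} = - \frac{7598100}{4852551} = \left(-7598100\right) \frac{1}{4852551} = - \frac{2532700}{1617517}$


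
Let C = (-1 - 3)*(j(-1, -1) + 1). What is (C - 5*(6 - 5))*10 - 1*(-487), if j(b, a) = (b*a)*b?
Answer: 437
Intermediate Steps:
j(b, a) = a*b**2 (j(b, a) = (a*b)*b = a*b**2)
C = 0 (C = (-1 - 3)*(-1*(-1)**2 + 1) = -4*(-1*1 + 1) = -4*(-1 + 1) = -4*0 = 0)
(C - 5*(6 - 5))*10 - 1*(-487) = (0 - 5*(6 - 5))*10 - 1*(-487) = (0 - 5*1)*10 + 487 = (0 - 5)*10 + 487 = -5*10 + 487 = -50 + 487 = 437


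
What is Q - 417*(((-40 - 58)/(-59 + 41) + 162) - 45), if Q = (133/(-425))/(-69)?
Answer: -499104939/9775 ≈ -51059.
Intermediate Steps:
Q = 133/29325 (Q = (133*(-1/425))*(-1/69) = -133/425*(-1/69) = 133/29325 ≈ 0.0045354)
Q - 417*(((-40 - 58)/(-59 + 41) + 162) - 45) = 133/29325 - 417*(((-40 - 58)/(-59 + 41) + 162) - 45) = 133/29325 - 417*((-98/(-18) + 162) - 45) = 133/29325 - 417*((-98*(-1/18) + 162) - 45) = 133/29325 - 417*((49/9 + 162) - 45) = 133/29325 - 417*(1507/9 - 45) = 133/29325 - 417*1102/9 = 133/29325 - 153178/3 = -499104939/9775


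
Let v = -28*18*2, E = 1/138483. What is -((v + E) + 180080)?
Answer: -24798427777/138483 ≈ -1.7907e+5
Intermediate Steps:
E = 1/138483 ≈ 7.2211e-6
v = -1008 (v = -504*2 = -1008)
-((v + E) + 180080) = -((-1008 + 1/138483) + 180080) = -(-139590863/138483 + 180080) = -1*24798427777/138483 = -24798427777/138483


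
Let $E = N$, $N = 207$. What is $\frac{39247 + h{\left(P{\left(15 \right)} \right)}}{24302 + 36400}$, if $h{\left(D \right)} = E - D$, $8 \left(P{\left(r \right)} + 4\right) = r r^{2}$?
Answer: $\frac{312289}{485616} \approx 0.64308$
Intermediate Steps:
$E = 207$
$P{\left(r \right)} = -4 + \frac{r^{3}}{8}$ ($P{\left(r \right)} = -4 + \frac{r r^{2}}{8} = -4 + \frac{r^{3}}{8}$)
$h{\left(D \right)} = 207 - D$
$\frac{39247 + h{\left(P{\left(15 \right)} \right)}}{24302 + 36400} = \frac{39247 + \left(207 - \left(-4 + \frac{15^{3}}{8}\right)\right)}{24302 + 36400} = \frac{39247 + \left(207 - \left(-4 + \frac{1}{8} \cdot 3375\right)\right)}{60702} = \left(39247 + \left(207 - \left(-4 + \frac{3375}{8}\right)\right)\right) \frac{1}{60702} = \left(39247 + \left(207 - \frac{3343}{8}\right)\right) \frac{1}{60702} = \left(39247 - \frac{1687}{8}\right) \frac{1}{60702} = \frac{312289}{8} \cdot \frac{1}{60702} = \frac{312289}{485616}$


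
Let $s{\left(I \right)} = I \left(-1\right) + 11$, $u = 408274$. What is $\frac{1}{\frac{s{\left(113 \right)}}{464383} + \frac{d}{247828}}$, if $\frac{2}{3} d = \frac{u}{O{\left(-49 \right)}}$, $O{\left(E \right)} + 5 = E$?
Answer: $- \frac{2071567982232}{95252764679} \approx -21.748$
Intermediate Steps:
$O{\left(E \right)} = -5 + E$
$d = - \frac{204137}{18}$ ($d = \frac{3 \frac{408274}{-5 - 49}}{2} = \frac{3 \frac{408274}{-54}}{2} = \frac{3 \cdot 408274 \left(- \frac{1}{54}\right)}{2} = \frac{3}{2} \left(- \frac{204137}{27}\right) = - \frac{204137}{18} \approx -11341.0$)
$s{\left(I \right)} = 11 - I$ ($s{\left(I \right)} = - I + 11 = 11 - I$)
$\frac{1}{\frac{s{\left(113 \right)}}{464383} + \frac{d}{247828}} = \frac{1}{\frac{11 - 113}{464383} - \frac{204137}{18 \cdot 247828}} = \frac{1}{\left(11 - 113\right) \frac{1}{464383} - \frac{204137}{4460904}} = \frac{1}{\left(-102\right) \frac{1}{464383} - \frac{204137}{4460904}} = \frac{1}{- \frac{102}{464383} - \frac{204137}{4460904}} = \frac{1}{- \frac{95252764679}{2071567982232}} = - \frac{2071567982232}{95252764679}$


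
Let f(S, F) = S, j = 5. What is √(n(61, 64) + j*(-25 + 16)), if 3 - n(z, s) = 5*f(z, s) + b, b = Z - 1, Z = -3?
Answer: 7*I*√7 ≈ 18.52*I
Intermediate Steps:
b = -4 (b = -3 - 1 = -4)
n(z, s) = 7 - 5*z (n(z, s) = 3 - (5*z - 4) = 3 - (-4 + 5*z) = 3 + (4 - 5*z) = 7 - 5*z)
√(n(61, 64) + j*(-25 + 16)) = √((7 - 5*61) + 5*(-25 + 16)) = √((7 - 305) + 5*(-9)) = √(-298 - 45) = √(-343) = 7*I*√7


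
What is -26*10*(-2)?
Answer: 520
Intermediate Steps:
-26*10*(-2) = -260*(-2) = 520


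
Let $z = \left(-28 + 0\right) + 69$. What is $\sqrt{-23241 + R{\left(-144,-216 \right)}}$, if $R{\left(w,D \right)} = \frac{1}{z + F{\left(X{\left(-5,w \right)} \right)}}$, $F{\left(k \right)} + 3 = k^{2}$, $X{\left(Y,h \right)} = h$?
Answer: $\frac{i \sqrt{10029864464542}}{20774} \approx 152.45 i$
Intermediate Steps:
$F{\left(k \right)} = -3 + k^{2}$
$z = 41$ ($z = -28 + 69 = 41$)
$R{\left(w,D \right)} = \frac{1}{38 + w^{2}}$ ($R{\left(w,D \right)} = \frac{1}{41 + \left(-3 + w^{2}\right)} = \frac{1}{38 + w^{2}}$)
$\sqrt{-23241 + R{\left(-144,-216 \right)}} = \sqrt{-23241 + \frac{1}{38 + \left(-144\right)^{2}}} = \sqrt{-23241 + \frac{1}{38 + 20736}} = \sqrt{-23241 + \frac{1}{20774}} = \sqrt{- \frac{482808533}{20774}} = \frac{i \sqrt{10029864464542}}{20774}$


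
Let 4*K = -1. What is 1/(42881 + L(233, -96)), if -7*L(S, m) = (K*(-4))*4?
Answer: 7/300163 ≈ 2.3321e-5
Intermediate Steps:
K = -¼ (K = (¼)*(-1) = -¼ ≈ -0.25000)
L(S, m) = -4/7 (L(S, m) = -(-¼*(-4))*4/7 = -4/7)
1/(42881 + L(233, -96)) = 1/(42881 - 4/7) = 1/(300163/7) = 7/300163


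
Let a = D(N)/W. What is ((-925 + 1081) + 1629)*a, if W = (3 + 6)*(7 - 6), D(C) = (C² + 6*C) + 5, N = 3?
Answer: 19040/3 ≈ 6346.7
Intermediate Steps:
D(C) = 5 + C² + 6*C
W = 9 (W = 9*1 = 9)
a = 32/9 (a = (5 + 3² + 6*3)/9 = (5 + 9 + 18)*(⅑) = 32*(⅑) = 32/9 ≈ 3.5556)
((-925 + 1081) + 1629)*a = ((-925 + 1081) + 1629)*(32/9) = (156 + 1629)*(32/9) = 1785*(32/9) = 19040/3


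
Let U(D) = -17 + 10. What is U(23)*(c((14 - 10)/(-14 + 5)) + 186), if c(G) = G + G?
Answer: -11662/9 ≈ -1295.8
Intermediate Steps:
U(D) = -7
c(G) = 2*G
U(23)*(c((14 - 10)/(-14 + 5)) + 186) = -7*(2*((14 - 10)/(-14 + 5)) + 186) = -7*(2*(4/(-9)) + 186) = -7*(2*(4*(-1/9)) + 186) = -7*(2*(-4/9) + 186) = -7*(-8/9 + 186) = -7*1666/9 = -11662/9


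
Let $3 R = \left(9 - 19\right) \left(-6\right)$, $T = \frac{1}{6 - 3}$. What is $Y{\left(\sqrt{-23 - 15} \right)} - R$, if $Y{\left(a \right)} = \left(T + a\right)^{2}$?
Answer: $- \frac{521}{9} + \frac{2 i \sqrt{38}}{3} \approx -57.889 + 4.1096 i$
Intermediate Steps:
$T = \frac{1}{3}$ ($T = \frac{1}{6 - 3} = \frac{1}{3} \approx 0.33333$)
$R = 20$ ($R = \frac{\left(9 - 19\right) \left(-6\right)}{3} = \frac{\left(-10\right) \left(-6\right)}{3} = \frac{1}{3} \cdot 60 = 20$)
$Y{\left(a \right)} = \left(\frac{1}{3} + a\right)^{2}$
$Y{\left(\sqrt{-23 - 15} \right)} - R = \frac{\left(1 + 3 \sqrt{-23 - 15}\right)^{2}}{9} - 20 = \frac{\left(1 + 3 \sqrt{-38}\right)^{2}}{9} - 20 = \frac{\left(1 + 3 i \sqrt{38}\right)^{2}}{9} - 20 = -20 + \frac{\left(1 + 3 i \sqrt{38}\right)^{2}}{9}$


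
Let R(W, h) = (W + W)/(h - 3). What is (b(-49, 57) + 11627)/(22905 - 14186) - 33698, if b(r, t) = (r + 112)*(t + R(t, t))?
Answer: -293797511/8719 ≈ -33696.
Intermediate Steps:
R(W, h) = 2*W/(-3 + h) (R(W, h) = (2*W)/(-3 + h) = 2*W/(-3 + h))
b(r, t) = (112 + r)*(t + 2*t/(-3 + t)) (b(r, t) = (r + 112)*(t + 2*t/(-3 + t)) = (112 + r)*(t + 2*t/(-3 + t)))
(b(-49, 57) + 11627)/(22905 - 14186) - 33698 = (57*(-112 - 1*(-49) + 112*57 - 49*57)/(-3 + 57) + 11627)/(22905 - 14186) - 33698 = (57*(-112 + 49 + 6384 - 2793)/54 + 11627)/8719 - 33698 = (57*(1/54)*3528 + 11627)*(1/8719) - 33698 = (3724 + 11627)*(1/8719) - 33698 = 15351*(1/8719) - 33698 = 15351/8719 - 33698 = -293797511/8719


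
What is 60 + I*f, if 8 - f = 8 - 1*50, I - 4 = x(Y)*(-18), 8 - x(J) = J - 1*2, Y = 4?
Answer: -5140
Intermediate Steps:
x(J) = 10 - J (x(J) = 8 - (J - 1*2) = 8 - (J - 2) = 8 - (-2 + J) = 8 + (2 - J) = 10 - J)
I = -104 (I = 4 + (10 - 1*4)*(-18) = 4 + (10 - 4)*(-18) = 4 + 6*(-18) = 4 - 108 = -104)
f = 50 (f = 8 - (8 - 1*50) = 8 - (8 - 50) = 8 - 1*(-42) = 8 + 42 = 50)
60 + I*f = 60 - 104*50 = 60 - 5200 = -5140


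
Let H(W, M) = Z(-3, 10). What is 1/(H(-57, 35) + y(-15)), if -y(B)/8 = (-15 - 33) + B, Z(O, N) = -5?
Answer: 1/499 ≈ 0.0020040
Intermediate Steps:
H(W, M) = -5
y(B) = 384 - 8*B (y(B) = -8*((-15 - 33) + B) = -8*(-48 + B) = 384 - 8*B)
1/(H(-57, 35) + y(-15)) = 1/(-5 + (384 - 8*(-15))) = 1/(-5 + (384 + 120)) = 1/(-5 + 504) = 1/499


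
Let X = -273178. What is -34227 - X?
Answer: 238951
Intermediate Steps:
-34227 - X = -34227 - 1*(-273178) = -34227 + 273178 = 238951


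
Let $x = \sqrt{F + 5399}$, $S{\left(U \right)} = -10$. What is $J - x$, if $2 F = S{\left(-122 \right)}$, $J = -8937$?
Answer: $-8937 - \sqrt{5394} \approx -9010.4$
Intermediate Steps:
$F = -5$ ($F = \frac{1}{2} \left(-10\right) = -5$)
$x = \sqrt{5394}$ ($x = \sqrt{-5 + 5399} = \sqrt{5394} \approx 73.444$)
$J - x = -8937 - \sqrt{5394}$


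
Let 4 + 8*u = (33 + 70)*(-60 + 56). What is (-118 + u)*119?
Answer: -20230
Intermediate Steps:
u = -52 (u = -1/2 + ((33 + 70)*(-60 + 56))/8 = -1/2 + (103*(-4))/8 = -1/2 + (1/8)*(-412) = -1/2 - 103/2 = -52)
(-118 + u)*119 = (-118 - 52)*119 = -170*119 = -20230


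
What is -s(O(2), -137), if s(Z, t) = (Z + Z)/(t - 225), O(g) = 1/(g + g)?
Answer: 1/724 ≈ 0.0013812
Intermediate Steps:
O(g) = 1/(2*g)
s(Z, t) = 2*Z/(-225 + t) (s(Z, t) = (2*Z)/(-225 + t) = 2*Z/(-225 + t))
-s(O(2), -137) = -2*(1/2)/2/(-225 - 137) = -2*(1/2)*(1/2)/(-362) = -2*(-1)/(4*362) = -1*(-1/724) = 1/724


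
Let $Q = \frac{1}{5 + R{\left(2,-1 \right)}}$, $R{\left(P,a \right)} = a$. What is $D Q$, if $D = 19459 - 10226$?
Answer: $\frac{9233}{4} \approx 2308.3$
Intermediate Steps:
$Q = \frac{1}{4}$ ($Q = \frac{1}{5 - 1} = \frac{1}{4} \approx 0.25$)
$D = 9233$ ($D = 19459 - 10226 = 9233$)
$D Q = 9233 \cdot \frac{1}{4} = \frac{9233}{4}$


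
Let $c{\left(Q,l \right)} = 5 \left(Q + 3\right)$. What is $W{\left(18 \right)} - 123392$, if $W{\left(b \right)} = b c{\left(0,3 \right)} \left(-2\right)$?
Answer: $-123932$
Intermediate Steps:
$c{\left(Q,l \right)} = 15 + 5 Q$ ($c{\left(Q,l \right)} = 5 \left(3 + Q\right) = 15 + 5 Q$)
$W{\left(b \right)} = - 30 b$ ($W{\left(b \right)} = b \left(15 + 5 \cdot 0\right) \left(-2\right) = b \left(15 + 0\right) \left(-2\right) = b 15 \left(-2\right) = 15 b \left(-2\right) = - 30 b$)
$W{\left(18 \right)} - 123392 = \left(-30\right) 18 - 123392 = -540 - 123392 = -123932$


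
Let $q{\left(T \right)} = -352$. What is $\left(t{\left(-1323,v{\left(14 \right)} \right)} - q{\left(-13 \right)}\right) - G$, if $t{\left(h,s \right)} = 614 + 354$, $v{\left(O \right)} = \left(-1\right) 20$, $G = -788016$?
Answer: $789336$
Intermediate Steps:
$v{\left(O \right)} = -20$
$t{\left(h,s \right)} = 968$
$\left(t{\left(-1323,v{\left(14 \right)} \right)} - q{\left(-13 \right)}\right) - G = \left(968 - -352\right) - -788016 = \left(968 + 352\right) + 788016 = 1320 + 788016 = 789336$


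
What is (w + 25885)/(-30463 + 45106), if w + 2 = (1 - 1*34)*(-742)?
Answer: 50369/14643 ≈ 3.4398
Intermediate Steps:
w = 24484 (w = -2 + (1 - 1*34)*(-742) = -2 + (1 - 34)*(-742) = -2 - 33*(-742) = -2 + 24486 = 24484)
(w + 25885)/(-30463 + 45106) = (24484 + 25885)/(-30463 + 45106) = 50369/14643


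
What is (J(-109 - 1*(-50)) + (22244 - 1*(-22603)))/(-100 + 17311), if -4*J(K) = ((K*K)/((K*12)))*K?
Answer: 2149175/826128 ≈ 2.6015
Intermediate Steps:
J(K) = -K²/48 (J(K) = -(K*K)/((K*12))*K/4 = -K²/((12*K))*K/4 = -K²*(1/(12*K))*K/4 = -K/12*K/4 = -K²/48)
(J(-109 - 1*(-50)) + (22244 - 1*(-22603)))/(-100 + 17311) = (-(-109 - 1*(-50))²/48 + (22244 - 1*(-22603)))/(-100 + 17311) = (-(-109 + 50)²/48 + (22244 + 22603))/17211 = (-1/48*(-59)² + 44847)*(1/17211) = (-1/48*3481 + 44847)*(1/17211) = (-3481/48 + 44847)*(1/17211) = (2149175/48)*(1/17211) = 2149175/826128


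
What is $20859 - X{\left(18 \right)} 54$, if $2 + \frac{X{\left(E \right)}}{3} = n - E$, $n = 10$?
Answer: $22479$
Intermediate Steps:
$X{\left(E \right)} = 24 - 3 E$ ($X{\left(E \right)} = -6 + 3 \left(10 - E\right) = -6 - \left(-30 + 3 E\right) = 24 - 3 E$)
$20859 - X{\left(18 \right)} 54 = 20859 - \left(24 - 54\right) 54 = 20859 - \left(-30\right) 54 = 20859 - -1620 = 20859 + 1620 = 22479$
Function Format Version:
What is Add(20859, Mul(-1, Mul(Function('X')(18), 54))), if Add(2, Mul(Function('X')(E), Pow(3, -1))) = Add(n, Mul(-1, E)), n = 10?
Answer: 22479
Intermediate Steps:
Function('X')(E) = Add(24, Mul(-3, E)) (Function('X')(E) = Add(-6, Mul(3, Add(10, Mul(-1, E)))) = Add(-6, Add(30, Mul(-3, E))) = Add(24, Mul(-3, E)))
Add(20859, Mul(-1, Mul(Function('X')(18), 54))) = Add(20859, Mul(-1, Mul(Add(24, Mul(-3, 18)), 54))) = Add(20859, Mul(-1, Mul(Add(24, -54), 54))) = Add(20859, Mul(-1, Mul(-30, 54))) = Add(20859, Mul(-1, -1620)) = Add(20859, 1620) = 22479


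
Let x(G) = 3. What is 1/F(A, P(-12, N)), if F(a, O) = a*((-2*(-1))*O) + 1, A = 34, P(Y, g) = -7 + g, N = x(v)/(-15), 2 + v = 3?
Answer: -5/2443 ≈ -0.0020467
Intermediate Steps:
v = 1 (v = -2 + 3 = 1)
N = -1/5 (N = 3/(-15) = 3*(-1/15) = -1/5 ≈ -0.20000)
F(a, O) = 1 + 2*O*a (F(a, O) = a*(2*O) + 1 = 2*O*a + 1 = 1 + 2*O*a)
1/F(A, P(-12, N)) = 1/(1 + 2*(-7 - 1/5)*34) = 1/(1 + 2*(-36/5)*34) = 1/(1 - 2448/5) = 1/(-2443/5) = -5/2443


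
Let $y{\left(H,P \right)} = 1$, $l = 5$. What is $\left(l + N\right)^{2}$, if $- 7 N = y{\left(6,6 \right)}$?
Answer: $\frac{1156}{49} \approx 23.592$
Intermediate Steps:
$N = - \frac{1}{7}$ ($N = \left(- \frac{1}{7}\right) 1 = - \frac{1}{7} \approx -0.14286$)
$\left(l + N\right)^{2} = \left(5 - \frac{1}{7}\right)^{2} = \left(\frac{34}{7}\right)^{2} = \frac{1156}{49}$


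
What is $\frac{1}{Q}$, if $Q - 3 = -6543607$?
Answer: $- \frac{1}{6543604} \approx -1.5282 \cdot 10^{-7}$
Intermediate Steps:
$Q = -6543604$ ($Q = 3 - 6543607 = -6543604$)
$\frac{1}{Q} = \frac{1}{-6543604} = - \frac{1}{6543604}$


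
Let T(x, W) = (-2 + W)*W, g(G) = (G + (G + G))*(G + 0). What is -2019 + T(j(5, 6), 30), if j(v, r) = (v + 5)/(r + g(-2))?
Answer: -1179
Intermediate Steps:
g(G) = 3*G² (g(G) = (G + 2*G)*G = (3*G)*G = 3*G²)
j(v, r) = (5 + v)/(12 + r) (j(v, r) = (v + 5)/(r + 3*(-2)²) = (5 + v)/(r + 3*4) = (5 + v)/(r + 12) = (5 + v)/(12 + r))
T(x, W) = W*(-2 + W)
-2019 + T(j(5, 6), 30) = -2019 + 30*(-2 + 30) = -2019 + 30*28 = -2019 + 840 = -1179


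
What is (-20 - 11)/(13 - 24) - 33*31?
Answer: -11222/11 ≈ -1020.2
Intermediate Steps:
(-20 - 11)/(13 - 24) - 33*31 = -31/(-11) - 1023 = -31*(-1/11) - 1023 = 31/11 - 1023 = -11222/11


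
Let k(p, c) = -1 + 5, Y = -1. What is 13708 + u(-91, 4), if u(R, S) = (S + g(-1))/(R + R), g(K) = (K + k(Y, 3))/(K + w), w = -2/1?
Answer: 2494853/182 ≈ 13708.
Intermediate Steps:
k(p, c) = 4
w = -2 (w = -2*1 = -2)
g(K) = (4 + K)/(-2 + K) (g(K) = (K + 4)/(K - 2) = (4 + K)/(-2 + K))
u(R, S) = (-1 + S)/(2*R) (u(R, S) = (S + (4 - 1)/(-2 - 1))/(R + R) = (S + 3/(-3))/((2*R)) = (S - 1/3*3)*(1/(2*R)) = (S - 1)*(1/(2*R)) = (-1 + S)*(1/(2*R)) = (-1 + S)/(2*R))
13708 + u(-91, 4) = 13708 + (1/2)*(-1 + 4)/(-91) = 13708 + (1/2)*(-1/91)*3 = 13708 - 3/182 = 2494853/182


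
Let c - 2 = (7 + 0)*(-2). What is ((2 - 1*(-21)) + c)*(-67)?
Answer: -737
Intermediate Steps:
c = -12 (c = 2 + (7 + 0)*(-2) = 2 + 7*(-2) = 2 - 14 = -12)
((2 - 1*(-21)) + c)*(-67) = ((2 - 1*(-21)) - 12)*(-67) = ((2 + 21) - 12)*(-67) = (23 - 12)*(-67) = 11*(-67) = -737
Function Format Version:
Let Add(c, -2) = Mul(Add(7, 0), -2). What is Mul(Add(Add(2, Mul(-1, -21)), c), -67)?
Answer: -737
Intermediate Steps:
c = -12 (c = Add(2, Mul(Add(7, 0), -2)) = Add(2, Mul(7, -2)) = Add(2, -14) = -12)
Mul(Add(Add(2, Mul(-1, -21)), c), -67) = Mul(Add(Add(2, Mul(-1, -21)), -12), -67) = Mul(Add(Add(2, 21), -12), -67) = Mul(Add(23, -12), -67) = Mul(11, -67) = -737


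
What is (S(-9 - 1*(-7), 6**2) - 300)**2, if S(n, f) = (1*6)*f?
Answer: 7056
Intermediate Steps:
S(n, f) = 6*f
(S(-9 - 1*(-7), 6**2) - 300)**2 = (6*6**2 - 300)**2 = (6*36 - 300)**2 = (216 - 300)**2 = (-84)**2 = 7056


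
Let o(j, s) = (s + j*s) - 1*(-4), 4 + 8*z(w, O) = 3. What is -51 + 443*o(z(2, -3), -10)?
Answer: -8621/4 ≈ -2155.3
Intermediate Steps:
z(w, O) = -⅛ (z(w, O) = -½ + (⅛)*3 = -½ + 3/8 = -⅛)
o(j, s) = 4 + s + j*s (o(j, s) = (s + j*s) + 4 = 4 + s + j*s)
-51 + 443*o(z(2, -3), -10) = -51 + 443*(4 - 10 - ⅛*(-10)) = -51 + 443*(4 - 10 + 5/4) = -51 + 443*(-19/4) = -51 - 8417/4 = -8621/4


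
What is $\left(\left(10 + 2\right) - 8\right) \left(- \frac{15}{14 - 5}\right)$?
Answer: $- \frac{20}{3} \approx -6.6667$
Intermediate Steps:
$\left(\left(10 + 2\right) - 8\right) \left(- \frac{15}{14 - 5}\right) = \left(12 - 8\right) \left(- \frac{15}{14 - 5}\right) = 4 \left(- \frac{15}{9}\right) = 4 \left(\left(-15\right) \frac{1}{9}\right) = 4 \left(- \frac{5}{3}\right) = - \frac{20}{3}$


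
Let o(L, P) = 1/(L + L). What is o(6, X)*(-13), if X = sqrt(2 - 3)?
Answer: -13/12 ≈ -1.0833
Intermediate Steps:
X = I (X = sqrt(-1) = I ≈ 1.0*I)
o(L, P) = 1/(2*L)
o(6, X)*(-13) = ((1/2)/6)*(-13) = ((1/2)*(1/6))*(-13) = (1/12)*(-13) = -13/12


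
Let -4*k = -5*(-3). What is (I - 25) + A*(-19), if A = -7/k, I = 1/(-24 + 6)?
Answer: -5447/90 ≈ -60.522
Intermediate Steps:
I = -1/18 (I = 1/(-18) = -1/18 ≈ -0.055556)
k = -15/4 (k = -(-5)*(-3)/4 = -¼*15 = -15/4 ≈ -3.7500)
A = 28/15 (A = -7/(-15/4) = -7*(-4/15) = 28/15 ≈ 1.8667)
(I - 25) + A*(-19) = (-1/18 - 25) + (28/15)*(-19) = -451/18 - 532/15 = -5447/90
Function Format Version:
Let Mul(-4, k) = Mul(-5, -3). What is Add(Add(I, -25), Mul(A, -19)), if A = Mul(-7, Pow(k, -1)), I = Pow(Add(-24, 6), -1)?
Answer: Rational(-5447, 90) ≈ -60.522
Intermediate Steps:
I = Rational(-1, 18) (I = Pow(-18, -1) = Rational(-1, 18) ≈ -0.055556)
k = Rational(-15, 4) (k = Mul(Rational(-1, 4), Mul(-5, -3)) = Mul(Rational(-1, 4), 15) = Rational(-15, 4) ≈ -3.7500)
A = Rational(28, 15) (A = Mul(-7, Pow(Rational(-15, 4), -1)) = Mul(-7, Rational(-4, 15)) = Rational(28, 15) ≈ 1.8667)
Add(Add(I, -25), Mul(A, -19)) = Add(Add(Rational(-1, 18), -25), Mul(Rational(28, 15), -19)) = Add(Rational(-451, 18), Rational(-532, 15)) = Rational(-5447, 90)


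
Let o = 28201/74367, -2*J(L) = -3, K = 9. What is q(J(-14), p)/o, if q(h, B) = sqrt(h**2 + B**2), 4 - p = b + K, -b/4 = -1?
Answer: 223101*sqrt(37)/56402 ≈ 24.061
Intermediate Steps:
b = 4 (b = -4*(-1) = 4)
p = -9 (p = 4 - (4 + 9) = 4 - 1*13 = 4 - 13 = -9)
J(L) = 3/2 (J(L) = -1/2*(-3) = 3/2)
q(h, B) = sqrt(B**2 + h**2)
o = 28201/74367 (o = 28201*(1/74367) = 28201/74367 ≈ 0.37921)
q(J(-14), p)/o = sqrt((-9)**2 + (3/2)**2)/(28201/74367) = sqrt(81 + 9/4)*(74367/28201) = sqrt(333/4)*(74367/28201) = (3*sqrt(37)/2)*(74367/28201) = 223101*sqrt(37)/56402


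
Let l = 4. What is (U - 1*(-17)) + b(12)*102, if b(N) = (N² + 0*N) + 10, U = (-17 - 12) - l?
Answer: 15692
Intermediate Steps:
U = -33 (U = (-17 - 12) - 1*4 = -29 - 4 = -33)
b(N) = 10 + N² (b(N) = (N² + 0) + 10 = N² + 10 = 10 + N²)
(U - 1*(-17)) + b(12)*102 = (-33 - 1*(-17)) + (10 + 12²)*102 = (-33 + 17) + (10 + 144)*102 = -16 + 154*102 = -16 + 15708 = 15692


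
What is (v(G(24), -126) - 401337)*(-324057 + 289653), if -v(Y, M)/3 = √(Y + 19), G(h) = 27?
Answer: 13807598148 + 103212*√46 ≈ 1.3808e+10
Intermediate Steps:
v(Y, M) = -3*√(19 + Y) (v(Y, M) = -3*√(Y + 19) = -3*√(19 + Y))
(v(G(24), -126) - 401337)*(-324057 + 289653) = (-3*√(19 + 27) - 401337)*(-324057 + 289653) = (-3*√46 - 401337)*(-34404) = (-401337 - 3*√46)*(-34404) = 13807598148 + 103212*√46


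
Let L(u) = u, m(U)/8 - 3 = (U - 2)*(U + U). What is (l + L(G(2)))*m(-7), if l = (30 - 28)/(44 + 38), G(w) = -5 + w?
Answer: -125904/41 ≈ -3070.8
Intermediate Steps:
m(U) = 24 + 16*U*(-2 + U) (m(U) = 24 + 8*((U - 2)*(U + U)) = 24 + 8*((-2 + U)*(2*U)) = 24 + 8*(2*U*(-2 + U)) = 24 + 16*U*(-2 + U))
l = 1/41 (l = 2/82 = 2*(1/82) = 1/41 ≈ 0.024390)
(l + L(G(2)))*m(-7) = (1/41 + (-5 + 2))*(24 - 32*(-7) + 16*(-7)²) = (1/41 - 3)*(24 + 224 + 16*49) = -122*(24 + 224 + 784)/41 = -122/41*1032 = -125904/41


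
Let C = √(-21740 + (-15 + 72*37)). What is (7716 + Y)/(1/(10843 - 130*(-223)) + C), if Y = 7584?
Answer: 2031483/100970255563 - 80920062339*I*√19091/100970255563 ≈ 2.012e-5 - 110.73*I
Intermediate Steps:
C = I*√19091 (C = √(-21740 + (-15 + 2664)) = √(-21740 + 2649) = √(-19091) = I*√19091 ≈ 138.17*I)
(7716 + Y)/(1/(10843 - 130*(-223)) + C) = (7716 + 7584)/(1/(10843 - 130*(-223)) + I*√19091) = 15300/(1/(10843 + 28990) + I*√19091) = 15300/(1/39833 + I*√19091)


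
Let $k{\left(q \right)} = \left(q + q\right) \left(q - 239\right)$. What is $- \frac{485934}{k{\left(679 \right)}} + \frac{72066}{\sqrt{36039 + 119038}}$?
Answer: $- \frac{242967}{298760} + \frac{72066 \sqrt{155077}}{155077} \approx 182.19$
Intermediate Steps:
$k{\left(q \right)} = 2 q \left(-239 + q\right)$
$- \frac{485934}{k{\left(679 \right)}} + \frac{72066}{\sqrt{36039 + 119038}} = - \frac{485934}{2 \cdot 679 \left(-239 + 679\right)} + \frac{72066}{\sqrt{36039 + 119038}} = - \frac{485934}{2 \cdot 679 \cdot 440} + \frac{72066}{\sqrt{155077}} = - \frac{485934}{597520} + 72066 \frac{\sqrt{155077}}{155077} = \left(-485934\right) \frac{1}{597520} + \frac{72066 \sqrt{155077}}{155077} = - \frac{242967}{298760} + \frac{72066 \sqrt{155077}}{155077}$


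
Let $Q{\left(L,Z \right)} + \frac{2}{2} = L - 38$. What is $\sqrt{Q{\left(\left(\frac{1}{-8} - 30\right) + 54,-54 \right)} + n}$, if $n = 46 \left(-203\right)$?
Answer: $\frac{5 i \sqrt{5986}}{4} \approx 96.712 i$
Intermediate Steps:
$Q{\left(L,Z \right)} = -39 + L$ ($Q{\left(L,Z \right)} = -1 + \left(L - 38\right) = -1 + \left(-38 + L\right) = -39 + L$)
$n = -9338$
$\sqrt{Q{\left(\left(\frac{1}{-8} - 30\right) + 54,-54 \right)} + n} = \sqrt{\left(-39 + \left(\left(\frac{1}{-8} - 30\right) + 54\right)\right) - 9338} = \sqrt{\left(-39 + \left(\left(- \frac{1}{8} - 30\right) + 54\right)\right) - 9338} = \sqrt{\left(-39 + \left(- \frac{241}{8} + 54\right)\right) - 9338} = \sqrt{\left(-39 + \frac{191}{8}\right) - 9338} = \sqrt{- \frac{121}{8} - 9338} = \sqrt{- \frac{74825}{8}} = \frac{5 i \sqrt{5986}}{4}$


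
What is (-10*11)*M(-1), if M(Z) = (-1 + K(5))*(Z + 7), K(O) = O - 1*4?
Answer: 0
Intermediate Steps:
K(O) = -4 + O (K(O) = O - 4 = -4 + O)
M(Z) = 0 (M(Z) = (-1 + (-4 + 5))*(Z + 7) = (-1 + 1)*(7 + Z) = 0*(7 + Z) = 0)
(-10*11)*M(-1) = -10*11*0 = -110*0 = 0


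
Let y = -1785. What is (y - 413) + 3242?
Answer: 1044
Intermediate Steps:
(y - 413) + 3242 = (-1785 - 413) + 3242 = -2198 + 3242 = 1044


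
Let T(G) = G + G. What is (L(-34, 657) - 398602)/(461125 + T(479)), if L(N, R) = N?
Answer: -398636/462083 ≈ -0.86269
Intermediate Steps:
T(G) = 2*G
(L(-34, 657) - 398602)/(461125 + T(479)) = (-34 - 398602)/(461125 + 2*479) = -398636/(461125 + 958) = -398636/462083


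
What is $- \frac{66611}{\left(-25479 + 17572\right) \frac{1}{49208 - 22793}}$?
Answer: $\frac{1759529565}{7907} \approx 2.2253 \cdot 10^{5}$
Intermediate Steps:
$- \frac{66611}{\left(-25479 + 17572\right) \frac{1}{49208 - 22793}} = - \frac{66611}{\left(-7907\right) \frac{1}{26415}} = - \frac{66611}{- \frac{7907}{26415}} = \left(-66611\right) \left(- \frac{26415}{7907}\right) = \frac{1759529565}{7907}$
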